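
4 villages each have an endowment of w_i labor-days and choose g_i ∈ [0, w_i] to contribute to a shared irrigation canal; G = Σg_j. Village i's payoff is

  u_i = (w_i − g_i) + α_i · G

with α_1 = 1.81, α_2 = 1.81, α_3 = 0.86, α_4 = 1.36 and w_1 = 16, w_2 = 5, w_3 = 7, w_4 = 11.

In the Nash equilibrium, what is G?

∂u_i/∂g_i = α_i − 1, so village i contributes w_i if α_i > 1, else 0.
α_i > 1 for i ∈ {1, 2, 4}; NE contributions (16, 5, 0, 11), G = 32.

32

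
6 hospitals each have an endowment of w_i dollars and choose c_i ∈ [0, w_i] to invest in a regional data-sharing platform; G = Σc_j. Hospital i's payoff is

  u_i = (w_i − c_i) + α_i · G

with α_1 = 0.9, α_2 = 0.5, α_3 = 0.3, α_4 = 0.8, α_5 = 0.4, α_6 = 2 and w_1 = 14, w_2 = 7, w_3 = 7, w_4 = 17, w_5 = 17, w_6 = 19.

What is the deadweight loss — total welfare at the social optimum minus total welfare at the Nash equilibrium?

∂u_i/∂c_i = α_i − 1, so hospital i contributes w_i if α_i > 1, else 0.
α_i > 1 for i ∈ {6}; NE contributions (0, 0, 0, 0, 0, 19), G = 19.
W^NE = Σw_i − G^NE + (Σα_i)·G^NE = 81 + 3.9·19 = 155.1.
Planner: ∂(Σu_j)/∂c_i = Σα_j − 1 = 3.9 > 0, so everyone contributes w_i; G^SO = 81, W^SO = 81 + 3.9·81 = 396.9.
Deadweight loss = 241.8.

241.8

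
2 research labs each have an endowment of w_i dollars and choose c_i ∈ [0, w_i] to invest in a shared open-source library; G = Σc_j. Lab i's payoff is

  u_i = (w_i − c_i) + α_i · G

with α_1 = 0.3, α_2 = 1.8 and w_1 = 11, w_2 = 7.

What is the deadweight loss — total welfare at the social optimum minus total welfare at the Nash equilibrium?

∂u_i/∂c_i = α_i − 1, so lab i contributes w_i if α_i > 1, else 0.
α_i > 1 for i ∈ {2}; NE contributions (0, 7), G = 7.
W^NE = Σw_i − G^NE + (Σα_i)·G^NE = 18 + 1.1·7 = 25.7.
Planner: ∂(Σu_j)/∂c_i = Σα_j − 1 = 1.1 > 0, so everyone contributes w_i; G^SO = 18, W^SO = 18 + 1.1·18 = 37.8.
Deadweight loss = 12.1.

12.1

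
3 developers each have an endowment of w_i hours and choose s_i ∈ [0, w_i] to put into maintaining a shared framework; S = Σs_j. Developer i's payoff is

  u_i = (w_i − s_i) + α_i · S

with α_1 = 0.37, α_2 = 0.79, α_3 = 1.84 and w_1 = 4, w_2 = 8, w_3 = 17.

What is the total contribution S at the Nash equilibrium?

∂u_i/∂s_i = α_i − 1, so developer i contributes w_i if α_i > 1, else 0.
α_i > 1 for i ∈ {3}; NE contributions (0, 0, 17), S = 17.

17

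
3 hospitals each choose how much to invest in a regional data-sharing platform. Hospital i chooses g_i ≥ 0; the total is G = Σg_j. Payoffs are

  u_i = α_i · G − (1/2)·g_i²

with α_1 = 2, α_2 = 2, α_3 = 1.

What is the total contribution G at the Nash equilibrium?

Hospital i's FOC: ∂u_i/∂g_i = α_i − g_i = 0, so g_i* = α_i.
NE contributions = (2, 2, 1); G = 5.

5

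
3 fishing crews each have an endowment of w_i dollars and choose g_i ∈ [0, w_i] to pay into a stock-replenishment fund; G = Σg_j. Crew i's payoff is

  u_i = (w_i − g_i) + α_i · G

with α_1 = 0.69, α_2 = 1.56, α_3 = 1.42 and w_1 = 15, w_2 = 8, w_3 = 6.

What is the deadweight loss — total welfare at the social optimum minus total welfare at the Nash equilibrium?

40.05

∂u_i/∂g_i = α_i − 1, so crew i contributes w_i if α_i > 1, else 0.
α_i > 1 for i ∈ {2, 3}; NE contributions (0, 8, 6), G = 14.
W^NE = Σw_i − G^NE + (Σα_i)·G^NE = 29 + 2.67·14 = 66.38.
Planner: ∂(Σu_j)/∂g_i = Σα_j − 1 = 2.67 > 0, so everyone contributes w_i; G^SO = 29, W^SO = 29 + 2.67·29 = 106.43.
Deadweight loss = 40.05.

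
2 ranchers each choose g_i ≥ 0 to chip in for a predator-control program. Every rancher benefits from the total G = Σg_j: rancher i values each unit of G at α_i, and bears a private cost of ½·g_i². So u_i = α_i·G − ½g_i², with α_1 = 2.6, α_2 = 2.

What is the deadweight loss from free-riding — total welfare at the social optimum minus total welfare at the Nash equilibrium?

Rancher i's FOC: ∂u_i/∂g_i = α_i − g_i = 0, so g_i* = α_i.
NE contributions = (2.6, 2); G = 4.6.
W^NE = (Σα)·G − ½Σα_i² = 4.6² − ½·10.76 = 15.78.
Planner sets g_i = Σα_j = 4.6 for every i, so G^SO = 2·4.6 = 9.2.
W^SO = (Σα)·G^SO − ½·2·(Σα)² = (2/2)·4.6² = 21.16.
Deadweight loss = W^SO − W^NE = 5.38.

5.38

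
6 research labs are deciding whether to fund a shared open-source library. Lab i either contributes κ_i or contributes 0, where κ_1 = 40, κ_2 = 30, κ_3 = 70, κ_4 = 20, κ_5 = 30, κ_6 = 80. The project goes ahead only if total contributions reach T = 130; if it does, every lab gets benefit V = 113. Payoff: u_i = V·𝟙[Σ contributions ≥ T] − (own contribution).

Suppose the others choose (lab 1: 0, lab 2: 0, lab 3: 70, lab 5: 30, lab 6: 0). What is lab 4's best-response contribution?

Others' total = 100. Even contributing 20 gives 120 < 130: no benefit either way.
Best response: 0.

0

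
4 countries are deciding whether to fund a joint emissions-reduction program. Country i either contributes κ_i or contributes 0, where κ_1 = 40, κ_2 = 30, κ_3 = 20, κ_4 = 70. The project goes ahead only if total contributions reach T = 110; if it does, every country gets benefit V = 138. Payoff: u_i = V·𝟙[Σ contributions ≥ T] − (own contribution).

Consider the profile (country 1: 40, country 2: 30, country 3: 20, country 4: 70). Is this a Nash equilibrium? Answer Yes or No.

Total = 160 ≥ 110: provided.
Country 1 (pledges 40, payoff 98): dropping to 0 → total 120, payoff 138. Profitable deviation.

No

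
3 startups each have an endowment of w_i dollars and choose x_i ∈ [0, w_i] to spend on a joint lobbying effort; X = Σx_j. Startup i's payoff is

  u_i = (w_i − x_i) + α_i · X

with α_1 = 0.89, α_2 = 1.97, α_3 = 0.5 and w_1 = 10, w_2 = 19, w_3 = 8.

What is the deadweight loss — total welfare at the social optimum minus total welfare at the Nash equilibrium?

42.48

∂u_i/∂x_i = α_i − 1, so startup i contributes w_i if α_i > 1, else 0.
α_i > 1 for i ∈ {2}; NE contributions (0, 19, 0), X = 19.
W^NE = Σw_i − X^NE + (Σα_i)·X^NE = 37 + 2.36·19 = 81.84.
Planner: ∂(Σu_j)/∂x_i = Σα_j − 1 = 2.36 > 0, so everyone contributes w_i; X^SO = 37, W^SO = 37 + 2.36·37 = 124.32.
Deadweight loss = 42.48.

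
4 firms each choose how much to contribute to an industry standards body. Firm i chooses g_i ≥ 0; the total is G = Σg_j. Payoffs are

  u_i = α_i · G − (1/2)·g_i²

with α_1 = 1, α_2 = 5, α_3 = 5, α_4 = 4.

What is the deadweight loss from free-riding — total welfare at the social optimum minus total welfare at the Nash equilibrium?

Firm i's FOC: ∂u_i/∂g_i = α_i − g_i = 0, so g_i* = α_i.
NE contributions = (1, 5, 5, 4); G = 15.
W^NE = (Σα)·G − ½Σα_i² = 15² − ½·67 = 191.5.
Planner sets g_i = Σα_j = 15 for every i, so G^SO = 4·15 = 60.
W^SO = (Σα)·G^SO − ½·4·(Σα)² = (4/2)·15² = 450.
Deadweight loss = W^SO − W^NE = 258.5.

258.5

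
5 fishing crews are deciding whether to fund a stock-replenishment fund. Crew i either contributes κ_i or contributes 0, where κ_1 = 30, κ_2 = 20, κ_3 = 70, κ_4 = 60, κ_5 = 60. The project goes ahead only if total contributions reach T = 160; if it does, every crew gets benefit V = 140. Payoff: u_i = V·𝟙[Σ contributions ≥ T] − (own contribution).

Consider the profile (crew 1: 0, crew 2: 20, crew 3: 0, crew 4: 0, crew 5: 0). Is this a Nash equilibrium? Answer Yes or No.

Total = 20 < 160: not provided.
Crew 1 (pledges 0, payoff 0): pledging 30 → total 50, payoff -30. No gain.
Crew 2 (pledges 20, payoff -20): dropping to 0 → total 0, payoff 0. Profitable deviation.

No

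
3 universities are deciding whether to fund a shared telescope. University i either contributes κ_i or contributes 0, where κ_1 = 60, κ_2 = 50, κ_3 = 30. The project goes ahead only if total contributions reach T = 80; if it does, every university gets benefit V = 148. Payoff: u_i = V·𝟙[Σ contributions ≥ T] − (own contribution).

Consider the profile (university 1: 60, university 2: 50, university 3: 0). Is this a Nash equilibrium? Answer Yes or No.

Yes

Total = 110 ≥ 80: provided.
University 1 (pledges 60, payoff 88): dropping to 0 → total 50, payoff 0. No gain.
University 2 (pledges 50, payoff 98): dropping to 0 → total 60, payoff 0. No gain.
University 3 (pledges 0, payoff 148): pledging 30 → total 140, payoff 118. No gain.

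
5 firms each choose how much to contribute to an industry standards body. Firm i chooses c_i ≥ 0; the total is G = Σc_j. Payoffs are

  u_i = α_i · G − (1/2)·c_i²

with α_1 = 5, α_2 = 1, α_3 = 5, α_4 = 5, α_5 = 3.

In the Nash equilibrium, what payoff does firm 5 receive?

Firm i's FOC: ∂u_i/∂c_i = α_i − c_i = 0, so c_i* = α_i.
NE contributions = (5, 1, 5, 5, 3); G = 19.
u_5 = α_5·G − ½·(c_5)² = 3·19 − ½·3² = 52.5.

52.5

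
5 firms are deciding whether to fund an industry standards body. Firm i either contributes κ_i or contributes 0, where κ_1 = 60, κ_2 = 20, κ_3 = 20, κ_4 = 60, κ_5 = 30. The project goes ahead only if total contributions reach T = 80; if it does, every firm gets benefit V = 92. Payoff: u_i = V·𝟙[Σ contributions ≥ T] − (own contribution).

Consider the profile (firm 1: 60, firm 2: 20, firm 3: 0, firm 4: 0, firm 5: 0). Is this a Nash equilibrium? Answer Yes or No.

Yes

Total = 80 ≥ 80: provided.
Firm 1 (pledges 60, payoff 32): dropping to 0 → total 20, payoff 0. No gain.
Firm 2 (pledges 20, payoff 72): dropping to 0 → total 60, payoff 0. No gain.
Firm 3 (pledges 0, payoff 92): pledging 20 → total 100, payoff 72. No gain.
Firm 4 (pledges 0, payoff 92): pledging 60 → total 140, payoff 32. No gain.
Firm 5 (pledges 0, payoff 92): pledging 30 → total 110, payoff 62. No gain.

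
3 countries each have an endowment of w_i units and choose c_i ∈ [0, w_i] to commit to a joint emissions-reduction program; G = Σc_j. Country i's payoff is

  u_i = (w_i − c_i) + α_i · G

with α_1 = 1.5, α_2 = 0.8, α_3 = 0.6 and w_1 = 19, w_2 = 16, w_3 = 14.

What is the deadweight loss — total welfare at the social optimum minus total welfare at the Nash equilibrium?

57

∂u_i/∂c_i = α_i − 1, so country i contributes w_i if α_i > 1, else 0.
α_i > 1 for i ∈ {1}; NE contributions (19, 0, 0), G = 19.
W^NE = Σw_i − G^NE + (Σα_i)·G^NE = 49 + 1.9·19 = 85.1.
Planner: ∂(Σu_j)/∂c_i = Σα_j − 1 = 1.9 > 0, so everyone contributes w_i; G^SO = 49, W^SO = 49 + 1.9·49 = 142.1.
Deadweight loss = 57.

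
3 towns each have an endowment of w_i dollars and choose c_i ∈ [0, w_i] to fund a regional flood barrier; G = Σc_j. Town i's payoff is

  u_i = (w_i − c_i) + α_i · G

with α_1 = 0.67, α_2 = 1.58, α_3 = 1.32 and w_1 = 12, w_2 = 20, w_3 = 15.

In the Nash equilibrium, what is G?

35

∂u_i/∂c_i = α_i − 1, so town i contributes w_i if α_i > 1, else 0.
α_i > 1 for i ∈ {2, 3}; NE contributions (0, 20, 15), G = 35.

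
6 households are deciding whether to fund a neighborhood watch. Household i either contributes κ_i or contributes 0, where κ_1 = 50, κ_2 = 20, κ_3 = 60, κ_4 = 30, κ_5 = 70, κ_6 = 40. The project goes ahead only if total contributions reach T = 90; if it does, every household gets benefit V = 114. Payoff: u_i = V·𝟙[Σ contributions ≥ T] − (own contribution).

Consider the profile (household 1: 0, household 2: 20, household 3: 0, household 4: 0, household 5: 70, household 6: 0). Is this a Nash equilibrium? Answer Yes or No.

Total = 90 ≥ 90: provided.
Household 1 (pledges 0, payoff 114): pledging 50 → total 140, payoff 64. No gain.
Household 2 (pledges 20, payoff 94): dropping to 0 → total 70, payoff 0. No gain.
Household 3 (pledges 0, payoff 114): pledging 60 → total 150, payoff 54. No gain.
Household 4 (pledges 0, payoff 114): pledging 30 → total 120, payoff 84. No gain.
Household 5 (pledges 70, payoff 44): dropping to 0 → total 20, payoff 0. No gain.
Household 6 (pledges 0, payoff 114): pledging 40 → total 130, payoff 74. No gain.

Yes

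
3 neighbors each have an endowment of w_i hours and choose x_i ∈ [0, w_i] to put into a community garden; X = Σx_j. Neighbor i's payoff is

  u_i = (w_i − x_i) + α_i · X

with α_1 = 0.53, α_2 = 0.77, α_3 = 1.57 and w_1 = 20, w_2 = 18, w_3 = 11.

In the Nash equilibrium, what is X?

11

∂u_i/∂x_i = α_i − 1, so neighbor i contributes w_i if α_i > 1, else 0.
α_i > 1 for i ∈ {3}; NE contributions (0, 0, 11), X = 11.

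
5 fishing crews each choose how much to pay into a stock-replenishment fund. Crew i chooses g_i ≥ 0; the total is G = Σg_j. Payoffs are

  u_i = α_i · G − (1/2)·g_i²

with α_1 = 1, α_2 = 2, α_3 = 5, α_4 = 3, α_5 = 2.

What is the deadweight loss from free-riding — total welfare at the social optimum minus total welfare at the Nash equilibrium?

275

Crew i's FOC: ∂u_i/∂g_i = α_i − g_i = 0, so g_i* = α_i.
NE contributions = (1, 2, 5, 3, 2); G = 13.
W^NE = (Σα)·G − ½Σα_i² = 13² − ½·43 = 147.5.
Planner sets g_i = Σα_j = 13 for every i, so G^SO = 5·13 = 65.
W^SO = (Σα)·G^SO − ½·5·(Σα)² = (5/2)·13² = 422.5.
Deadweight loss = W^SO − W^NE = 275.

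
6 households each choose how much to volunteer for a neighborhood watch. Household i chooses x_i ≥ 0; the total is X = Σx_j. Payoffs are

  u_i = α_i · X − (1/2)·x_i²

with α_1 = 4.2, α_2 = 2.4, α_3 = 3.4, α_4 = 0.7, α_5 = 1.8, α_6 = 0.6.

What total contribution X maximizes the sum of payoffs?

78.6

Planner FOC: ∂(Σu_j)/∂x_i = (Σα_j) − x_i = 0, so x_i^SO = Σα_j = 13.1 for every i; X^SO = 78.6.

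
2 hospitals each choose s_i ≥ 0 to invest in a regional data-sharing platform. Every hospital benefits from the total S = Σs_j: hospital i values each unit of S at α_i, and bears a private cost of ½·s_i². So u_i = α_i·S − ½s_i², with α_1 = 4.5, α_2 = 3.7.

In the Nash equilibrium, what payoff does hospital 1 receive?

Hospital i's FOC: ∂u_i/∂s_i = α_i − s_i = 0, so s_i* = α_i.
NE contributions = (4.5, 3.7); S = 8.2.
u_1 = α_1·S − ½·(s_1)² = 4.5·8.2 − ½·4.5² = 26.775.

26.775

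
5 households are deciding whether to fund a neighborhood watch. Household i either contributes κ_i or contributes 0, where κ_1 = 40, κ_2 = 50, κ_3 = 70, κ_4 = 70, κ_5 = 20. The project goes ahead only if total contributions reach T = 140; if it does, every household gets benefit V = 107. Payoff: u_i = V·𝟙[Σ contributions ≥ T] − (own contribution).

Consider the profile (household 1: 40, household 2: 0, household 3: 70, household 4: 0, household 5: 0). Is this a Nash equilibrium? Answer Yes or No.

No

Total = 110 < 140: not provided.
Household 1 (pledges 40, payoff -40): dropping to 0 → total 70, payoff 0. Profitable deviation.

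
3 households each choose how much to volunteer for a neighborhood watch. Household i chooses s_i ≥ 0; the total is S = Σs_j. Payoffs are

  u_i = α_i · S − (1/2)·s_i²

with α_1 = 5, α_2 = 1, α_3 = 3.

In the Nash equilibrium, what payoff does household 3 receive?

22.5

Household i's FOC: ∂u_i/∂s_i = α_i − s_i = 0, so s_i* = α_i.
NE contributions = (5, 1, 3); S = 9.
u_3 = α_3·S − ½·(s_3)² = 3·9 − ½·3² = 22.5.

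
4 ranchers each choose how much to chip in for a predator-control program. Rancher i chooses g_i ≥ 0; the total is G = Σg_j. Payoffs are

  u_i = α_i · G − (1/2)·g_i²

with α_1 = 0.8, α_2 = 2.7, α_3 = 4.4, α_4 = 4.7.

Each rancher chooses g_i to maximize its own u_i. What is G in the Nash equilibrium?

Rancher i's FOC: ∂u_i/∂g_i = α_i − g_i = 0, so g_i* = α_i.
NE contributions = (0.8, 2.7, 4.4, 4.7); G = 12.6.

12.6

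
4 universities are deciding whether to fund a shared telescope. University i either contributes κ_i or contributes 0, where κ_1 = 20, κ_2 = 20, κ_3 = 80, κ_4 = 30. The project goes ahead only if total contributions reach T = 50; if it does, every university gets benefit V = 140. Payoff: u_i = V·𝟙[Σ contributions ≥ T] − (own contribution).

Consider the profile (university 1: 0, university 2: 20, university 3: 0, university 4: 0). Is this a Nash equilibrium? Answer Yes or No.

Total = 20 < 50: not provided.
University 1 (pledges 0, payoff 0): pledging 20 → total 40, payoff -20. No gain.
University 2 (pledges 20, payoff -20): dropping to 0 → total 0, payoff 0. Profitable deviation.

No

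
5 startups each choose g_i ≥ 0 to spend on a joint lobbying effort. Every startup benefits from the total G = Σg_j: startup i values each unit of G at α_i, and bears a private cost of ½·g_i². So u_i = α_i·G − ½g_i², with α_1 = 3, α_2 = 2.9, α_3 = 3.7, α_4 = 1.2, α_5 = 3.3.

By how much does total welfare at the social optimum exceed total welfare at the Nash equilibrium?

319.93

Startup i's FOC: ∂u_i/∂g_i = α_i − g_i = 0, so g_i* = α_i.
NE contributions = (3, 2.9, 3.7, 1.2, 3.3); G = 14.1.
W^NE = (Σα)·G − ½Σα_i² = 14.1² − ½·43.43 = 177.095.
Planner sets g_i = Σα_j = 14.1 for every i, so G^SO = 5·14.1 = 70.5.
W^SO = (Σα)·G^SO − ½·5·(Σα)² = (5/2)·14.1² = 497.025.
Deadweight loss = W^SO − W^NE = 319.93.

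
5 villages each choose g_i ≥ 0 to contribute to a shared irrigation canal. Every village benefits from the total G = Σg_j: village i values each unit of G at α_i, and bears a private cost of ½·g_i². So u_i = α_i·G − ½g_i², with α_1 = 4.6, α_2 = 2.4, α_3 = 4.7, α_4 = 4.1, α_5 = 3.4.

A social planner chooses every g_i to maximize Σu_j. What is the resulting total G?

Planner FOC: ∂(Σu_j)/∂g_i = (Σα_j) − g_i = 0, so g_i^SO = Σα_j = 19.2 for every i; G^SO = 96.

96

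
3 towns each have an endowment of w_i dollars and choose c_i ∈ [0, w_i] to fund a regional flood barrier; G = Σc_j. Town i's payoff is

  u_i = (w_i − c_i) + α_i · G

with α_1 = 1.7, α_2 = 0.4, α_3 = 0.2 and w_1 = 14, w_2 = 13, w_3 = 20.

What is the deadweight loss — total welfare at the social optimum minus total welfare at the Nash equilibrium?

∂u_i/∂c_i = α_i − 1, so town i contributes w_i if α_i > 1, else 0.
α_i > 1 for i ∈ {1}; NE contributions (14, 0, 0), G = 14.
W^NE = Σw_i − G^NE + (Σα_i)·G^NE = 47 + 1.3·14 = 65.2.
Planner: ∂(Σu_j)/∂c_i = Σα_j − 1 = 1.3 > 0, so everyone contributes w_i; G^SO = 47, W^SO = 47 + 1.3·47 = 108.1.
Deadweight loss = 42.9.

42.9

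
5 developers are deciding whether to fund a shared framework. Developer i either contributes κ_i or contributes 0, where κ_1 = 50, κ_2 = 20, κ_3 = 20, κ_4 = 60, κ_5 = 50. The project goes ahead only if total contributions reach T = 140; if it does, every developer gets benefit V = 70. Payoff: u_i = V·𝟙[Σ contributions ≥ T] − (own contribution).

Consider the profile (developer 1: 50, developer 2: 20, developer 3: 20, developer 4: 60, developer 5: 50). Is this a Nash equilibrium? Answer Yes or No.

No

Total = 200 ≥ 140: provided.
Developer 1 (pledges 50, payoff 20): dropping to 0 → total 150, payoff 70. Profitable deviation.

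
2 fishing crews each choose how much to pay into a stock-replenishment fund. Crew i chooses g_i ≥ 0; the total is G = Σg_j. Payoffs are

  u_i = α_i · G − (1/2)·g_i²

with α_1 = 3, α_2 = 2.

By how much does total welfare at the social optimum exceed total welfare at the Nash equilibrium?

Crew i's FOC: ∂u_i/∂g_i = α_i − g_i = 0, so g_i* = α_i.
NE contributions = (3, 2); G = 5.
W^NE = (Σα)·G − ½Σα_i² = 5² − ½·13 = 18.5.
Planner sets g_i = Σα_j = 5 for every i, so G^SO = 2·5 = 10.
W^SO = (Σα)·G^SO − ½·2·(Σα)² = (2/2)·5² = 25.
Deadweight loss = W^SO − W^NE = 6.5.

6.5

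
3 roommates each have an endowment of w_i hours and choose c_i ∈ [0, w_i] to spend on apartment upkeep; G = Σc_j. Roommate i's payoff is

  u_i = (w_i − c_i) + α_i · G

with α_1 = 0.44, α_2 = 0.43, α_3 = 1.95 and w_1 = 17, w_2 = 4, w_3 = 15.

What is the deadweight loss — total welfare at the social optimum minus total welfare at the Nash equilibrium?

38.22

∂u_i/∂c_i = α_i − 1, so roommate i contributes w_i if α_i > 1, else 0.
α_i > 1 for i ∈ {3}; NE contributions (0, 0, 15), G = 15.
W^NE = Σw_i − G^NE + (Σα_i)·G^NE = 36 + 1.82·15 = 63.3.
Planner: ∂(Σu_j)/∂c_i = Σα_j − 1 = 1.82 > 0, so everyone contributes w_i; G^SO = 36, W^SO = 36 + 1.82·36 = 101.52.
Deadweight loss = 38.22.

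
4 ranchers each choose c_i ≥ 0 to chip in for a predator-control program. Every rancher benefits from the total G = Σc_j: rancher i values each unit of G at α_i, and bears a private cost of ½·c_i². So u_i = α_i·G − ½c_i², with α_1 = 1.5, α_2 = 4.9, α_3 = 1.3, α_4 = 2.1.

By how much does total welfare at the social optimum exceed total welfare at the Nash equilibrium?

Rancher i's FOC: ∂u_i/∂c_i = α_i − c_i = 0, so c_i* = α_i.
NE contributions = (1.5, 4.9, 1.3, 2.1); G = 9.8.
W^NE = (Σα)·G − ½Σα_i² = 9.8² − ½·32.36 = 79.86.
Planner sets c_i = Σα_j = 9.8 for every i, so G^SO = 4·9.8 = 39.2.
W^SO = (Σα)·G^SO − ½·4·(Σα)² = (4/2)·9.8² = 192.08.
Deadweight loss = W^SO − W^NE = 112.22.

112.22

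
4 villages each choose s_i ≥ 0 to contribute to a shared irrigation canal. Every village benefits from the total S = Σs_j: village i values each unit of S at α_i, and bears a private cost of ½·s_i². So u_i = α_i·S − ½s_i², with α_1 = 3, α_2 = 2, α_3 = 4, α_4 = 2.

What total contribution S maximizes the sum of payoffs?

44

Planner FOC: ∂(Σu_j)/∂s_i = (Σα_j) − s_i = 0, so s_i^SO = Σα_j = 11 for every i; S^SO = 44.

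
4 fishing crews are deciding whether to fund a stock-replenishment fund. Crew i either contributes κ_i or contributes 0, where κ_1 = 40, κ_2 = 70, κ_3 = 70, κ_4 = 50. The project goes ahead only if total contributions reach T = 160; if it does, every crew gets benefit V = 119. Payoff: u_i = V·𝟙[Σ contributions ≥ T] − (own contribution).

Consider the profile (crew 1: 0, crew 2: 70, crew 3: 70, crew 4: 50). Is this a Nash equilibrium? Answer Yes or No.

Yes

Total = 190 ≥ 160: provided.
Crew 1 (pledges 0, payoff 119): pledging 40 → total 230, payoff 79. No gain.
Crew 2 (pledges 70, payoff 49): dropping to 0 → total 120, payoff 0. No gain.
Crew 3 (pledges 70, payoff 49): dropping to 0 → total 120, payoff 0. No gain.
Crew 4 (pledges 50, payoff 69): dropping to 0 → total 140, payoff 0. No gain.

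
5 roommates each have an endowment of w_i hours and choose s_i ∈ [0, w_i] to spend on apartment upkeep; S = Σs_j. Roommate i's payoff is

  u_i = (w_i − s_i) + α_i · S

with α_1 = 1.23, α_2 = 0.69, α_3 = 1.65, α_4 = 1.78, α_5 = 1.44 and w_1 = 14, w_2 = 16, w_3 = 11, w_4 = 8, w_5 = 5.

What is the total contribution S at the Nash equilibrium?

38

∂u_i/∂s_i = α_i − 1, so roommate i contributes w_i if α_i > 1, else 0.
α_i > 1 for i ∈ {1, 3, 4, 5}; NE contributions (14, 0, 11, 8, 5), S = 38.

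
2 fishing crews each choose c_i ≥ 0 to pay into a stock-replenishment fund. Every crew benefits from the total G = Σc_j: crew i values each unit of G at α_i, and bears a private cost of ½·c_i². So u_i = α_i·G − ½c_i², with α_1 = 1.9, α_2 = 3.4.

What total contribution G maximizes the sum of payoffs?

10.6

Planner FOC: ∂(Σu_j)/∂c_i = (Σα_j) − c_i = 0, so c_i^SO = Σα_j = 5.3 for every i; G^SO = 10.6.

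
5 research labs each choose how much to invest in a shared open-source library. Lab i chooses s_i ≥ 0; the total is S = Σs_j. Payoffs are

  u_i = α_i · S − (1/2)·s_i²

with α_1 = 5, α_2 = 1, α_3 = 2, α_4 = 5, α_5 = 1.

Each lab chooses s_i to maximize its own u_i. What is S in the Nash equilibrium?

14

Lab i's FOC: ∂u_i/∂s_i = α_i − s_i = 0, so s_i* = α_i.
NE contributions = (5, 1, 2, 5, 1); S = 14.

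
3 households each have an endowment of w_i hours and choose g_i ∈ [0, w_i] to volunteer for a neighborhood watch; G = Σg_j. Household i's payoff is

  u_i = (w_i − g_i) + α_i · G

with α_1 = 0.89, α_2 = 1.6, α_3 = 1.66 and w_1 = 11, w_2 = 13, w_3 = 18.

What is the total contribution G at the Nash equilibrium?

∂u_i/∂g_i = α_i − 1, so household i contributes w_i if α_i > 1, else 0.
α_i > 1 for i ∈ {2, 3}; NE contributions (0, 13, 18), G = 31.

31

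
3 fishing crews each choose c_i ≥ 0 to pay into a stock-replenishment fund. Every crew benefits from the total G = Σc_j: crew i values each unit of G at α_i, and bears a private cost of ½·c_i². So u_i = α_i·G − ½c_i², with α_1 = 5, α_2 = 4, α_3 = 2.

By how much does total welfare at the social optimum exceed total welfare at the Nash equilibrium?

83

Crew i's FOC: ∂u_i/∂c_i = α_i − c_i = 0, so c_i* = α_i.
NE contributions = (5, 4, 2); G = 11.
W^NE = (Σα)·G − ½Σα_i² = 11² − ½·45 = 98.5.
Planner sets c_i = Σα_j = 11 for every i, so G^SO = 3·11 = 33.
W^SO = (Σα)·G^SO − ½·3·(Σα)² = (3/2)·11² = 181.5.
Deadweight loss = W^SO − W^NE = 83.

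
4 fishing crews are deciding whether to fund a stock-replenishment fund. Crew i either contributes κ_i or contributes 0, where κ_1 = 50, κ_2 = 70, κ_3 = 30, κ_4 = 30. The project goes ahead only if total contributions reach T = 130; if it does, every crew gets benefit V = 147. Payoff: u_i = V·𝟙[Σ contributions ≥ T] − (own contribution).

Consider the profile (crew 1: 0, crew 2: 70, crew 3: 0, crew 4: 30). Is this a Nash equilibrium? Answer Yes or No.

Total = 100 < 130: not provided.
Crew 1 (pledges 0, payoff 0): pledging 50 → total 150, payoff 97. Profitable deviation.

No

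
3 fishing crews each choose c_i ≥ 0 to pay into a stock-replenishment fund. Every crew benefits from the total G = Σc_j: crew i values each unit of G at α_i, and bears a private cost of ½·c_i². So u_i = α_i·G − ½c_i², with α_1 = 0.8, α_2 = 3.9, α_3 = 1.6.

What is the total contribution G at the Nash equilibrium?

6.3

Crew i's FOC: ∂u_i/∂c_i = α_i − c_i = 0, so c_i* = α_i.
NE contributions = (0.8, 3.9, 1.6); G = 6.3.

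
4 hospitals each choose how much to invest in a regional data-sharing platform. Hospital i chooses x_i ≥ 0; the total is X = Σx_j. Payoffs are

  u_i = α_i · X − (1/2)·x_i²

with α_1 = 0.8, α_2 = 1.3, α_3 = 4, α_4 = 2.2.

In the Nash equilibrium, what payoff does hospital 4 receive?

15.84

Hospital i's FOC: ∂u_i/∂x_i = α_i − x_i = 0, so x_i* = α_i.
NE contributions = (0.8, 1.3, 4, 2.2); X = 8.3.
u_4 = α_4·X − ½·(x_4)² = 2.2·8.3 − ½·2.2² = 15.84.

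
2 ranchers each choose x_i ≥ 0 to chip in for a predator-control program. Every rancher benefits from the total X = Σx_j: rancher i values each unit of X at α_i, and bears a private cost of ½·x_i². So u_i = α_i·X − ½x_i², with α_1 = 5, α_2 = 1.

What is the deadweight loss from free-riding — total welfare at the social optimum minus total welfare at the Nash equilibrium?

13

Rancher i's FOC: ∂u_i/∂x_i = α_i − x_i = 0, so x_i* = α_i.
NE contributions = (5, 1); X = 6.
W^NE = (Σα)·X − ½Σα_i² = 6² − ½·26 = 23.
Planner sets x_i = Σα_j = 6 for every i, so X^SO = 2·6 = 12.
W^SO = (Σα)·X^SO − ½·2·(Σα)² = (2/2)·6² = 36.
Deadweight loss = W^SO − W^NE = 13.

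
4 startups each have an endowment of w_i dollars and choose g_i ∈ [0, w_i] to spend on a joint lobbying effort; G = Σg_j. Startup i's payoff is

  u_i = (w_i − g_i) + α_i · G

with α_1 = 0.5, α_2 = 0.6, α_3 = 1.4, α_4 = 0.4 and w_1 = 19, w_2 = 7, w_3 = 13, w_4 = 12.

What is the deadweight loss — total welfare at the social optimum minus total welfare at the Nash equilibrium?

∂u_i/∂g_i = α_i − 1, so startup i contributes w_i if α_i > 1, else 0.
α_i > 1 for i ∈ {3}; NE contributions (0, 0, 13, 0), G = 13.
W^NE = Σw_i − G^NE + (Σα_i)·G^NE = 51 + 1.9·13 = 75.7.
Planner: ∂(Σu_j)/∂g_i = Σα_j − 1 = 1.9 > 0, so everyone contributes w_i; G^SO = 51, W^SO = 51 + 1.9·51 = 147.9.
Deadweight loss = 72.2.

72.2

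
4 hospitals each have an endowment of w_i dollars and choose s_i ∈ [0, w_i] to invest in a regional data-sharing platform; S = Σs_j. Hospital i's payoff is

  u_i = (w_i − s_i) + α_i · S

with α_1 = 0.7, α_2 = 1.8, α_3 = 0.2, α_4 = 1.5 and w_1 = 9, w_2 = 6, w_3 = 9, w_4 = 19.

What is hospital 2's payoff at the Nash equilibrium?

45

∂u_i/∂s_i = α_i − 1, so hospital i contributes w_i if α_i > 1, else 0.
α_i > 1 for i ∈ {2, 4}; NE contributions (0, 6, 0, 19), S = 25.
u_2 = (6 − 6) + 1.8·25 = 45.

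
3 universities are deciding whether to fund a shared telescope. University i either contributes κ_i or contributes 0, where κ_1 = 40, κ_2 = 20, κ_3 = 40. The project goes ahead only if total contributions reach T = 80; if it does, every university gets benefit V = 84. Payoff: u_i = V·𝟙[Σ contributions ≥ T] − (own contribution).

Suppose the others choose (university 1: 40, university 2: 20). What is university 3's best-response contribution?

Others' total = 60. Contributing 40 brings total to 100 ≥ 80: gain V − κ_3 = 44.
Best response: 40.

40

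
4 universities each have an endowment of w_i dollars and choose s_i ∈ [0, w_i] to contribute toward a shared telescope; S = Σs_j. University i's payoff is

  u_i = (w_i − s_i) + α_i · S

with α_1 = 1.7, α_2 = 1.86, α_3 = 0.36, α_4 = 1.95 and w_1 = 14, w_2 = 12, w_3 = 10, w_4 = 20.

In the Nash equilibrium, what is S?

∂u_i/∂s_i = α_i − 1, so university i contributes w_i if α_i > 1, else 0.
α_i > 1 for i ∈ {1, 2, 4}; NE contributions (14, 12, 0, 20), S = 46.

46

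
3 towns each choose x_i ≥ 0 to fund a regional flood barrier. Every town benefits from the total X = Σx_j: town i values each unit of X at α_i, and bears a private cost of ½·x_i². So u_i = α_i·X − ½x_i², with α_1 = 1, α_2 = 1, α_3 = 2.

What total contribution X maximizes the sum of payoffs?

Planner FOC: ∂(Σu_j)/∂x_i = (Σα_j) − x_i = 0, so x_i^SO = Σα_j = 4 for every i; X^SO = 12.

12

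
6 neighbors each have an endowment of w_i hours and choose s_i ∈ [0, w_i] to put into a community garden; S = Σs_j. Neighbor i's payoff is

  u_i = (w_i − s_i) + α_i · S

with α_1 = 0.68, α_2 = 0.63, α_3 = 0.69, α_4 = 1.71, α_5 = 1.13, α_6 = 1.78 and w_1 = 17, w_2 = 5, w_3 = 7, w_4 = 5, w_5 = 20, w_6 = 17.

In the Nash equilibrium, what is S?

∂u_i/∂s_i = α_i − 1, so neighbor i contributes w_i if α_i > 1, else 0.
α_i > 1 for i ∈ {4, 5, 6}; NE contributions (0, 0, 0, 5, 20, 17), S = 42.

42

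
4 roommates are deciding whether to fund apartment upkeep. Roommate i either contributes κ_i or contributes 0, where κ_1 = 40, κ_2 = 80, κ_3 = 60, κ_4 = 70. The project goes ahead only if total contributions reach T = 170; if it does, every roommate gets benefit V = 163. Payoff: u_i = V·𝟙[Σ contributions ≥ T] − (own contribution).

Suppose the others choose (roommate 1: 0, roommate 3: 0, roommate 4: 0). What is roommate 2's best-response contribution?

0

Others' total = 0. Even contributing 80 gives 80 < 170: no benefit either way.
Best response: 0.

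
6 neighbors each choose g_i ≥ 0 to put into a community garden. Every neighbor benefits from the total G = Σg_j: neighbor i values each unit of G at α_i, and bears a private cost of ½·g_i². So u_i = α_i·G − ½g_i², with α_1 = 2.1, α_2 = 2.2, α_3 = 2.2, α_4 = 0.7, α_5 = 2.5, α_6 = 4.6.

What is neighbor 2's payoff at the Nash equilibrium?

Neighbor i's FOC: ∂u_i/∂g_i = α_i − g_i = 0, so g_i* = α_i.
NE contributions = (2.1, 2.2, 2.2, 0.7, 2.5, 4.6); G = 14.3.
u_2 = α_2·G − ½·(g_2)² = 2.2·14.3 − ½·2.2² = 29.04.

29.04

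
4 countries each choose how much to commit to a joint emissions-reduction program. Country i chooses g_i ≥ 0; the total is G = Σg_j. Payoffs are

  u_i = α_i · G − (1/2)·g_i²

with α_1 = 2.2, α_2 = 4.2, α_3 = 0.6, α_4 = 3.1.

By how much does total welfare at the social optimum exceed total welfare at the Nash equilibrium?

118.235

Country i's FOC: ∂u_i/∂g_i = α_i − g_i = 0, so g_i* = α_i.
NE contributions = (2.2, 4.2, 0.6, 3.1); G = 10.1.
W^NE = (Σα)·G − ½Σα_i² = 10.1² − ½·32.45 = 85.785.
Planner sets g_i = Σα_j = 10.1 for every i, so G^SO = 4·10.1 = 40.4.
W^SO = (Σα)·G^SO − ½·4·(Σα)² = (4/2)·10.1² = 204.02.
Deadweight loss = W^SO − W^NE = 118.235.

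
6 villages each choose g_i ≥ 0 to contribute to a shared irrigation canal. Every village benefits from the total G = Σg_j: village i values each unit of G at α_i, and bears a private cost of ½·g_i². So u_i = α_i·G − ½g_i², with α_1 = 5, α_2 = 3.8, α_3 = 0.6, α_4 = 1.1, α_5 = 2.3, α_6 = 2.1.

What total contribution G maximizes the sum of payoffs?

89.4

Planner FOC: ∂(Σu_j)/∂g_i = (Σα_j) − g_i = 0, so g_i^SO = Σα_j = 14.9 for every i; G^SO = 89.4.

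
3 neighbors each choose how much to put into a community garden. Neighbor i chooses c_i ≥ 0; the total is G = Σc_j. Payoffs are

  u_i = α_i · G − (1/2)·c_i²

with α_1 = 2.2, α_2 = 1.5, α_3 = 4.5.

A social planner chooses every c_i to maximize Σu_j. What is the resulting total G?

Planner FOC: ∂(Σu_j)/∂c_i = (Σα_j) − c_i = 0, so c_i^SO = Σα_j = 8.2 for every i; G^SO = 24.6.

24.6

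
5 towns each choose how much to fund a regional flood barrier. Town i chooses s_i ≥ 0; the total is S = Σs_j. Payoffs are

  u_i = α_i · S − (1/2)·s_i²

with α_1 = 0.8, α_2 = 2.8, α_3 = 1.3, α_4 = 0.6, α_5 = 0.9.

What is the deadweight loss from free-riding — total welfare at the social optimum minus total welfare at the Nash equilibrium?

67.11

Town i's FOC: ∂u_i/∂s_i = α_i − s_i = 0, so s_i* = α_i.
NE contributions = (0.8, 2.8, 1.3, 0.6, 0.9); S = 6.4.
W^NE = (Σα)·S − ½Σα_i² = 6.4² − ½·11.34 = 35.29.
Planner sets s_i = Σα_j = 6.4 for every i, so S^SO = 5·6.4 = 32.
W^SO = (Σα)·S^SO − ½·5·(Σα)² = (5/2)·6.4² = 102.4.
Deadweight loss = W^SO − W^NE = 67.11.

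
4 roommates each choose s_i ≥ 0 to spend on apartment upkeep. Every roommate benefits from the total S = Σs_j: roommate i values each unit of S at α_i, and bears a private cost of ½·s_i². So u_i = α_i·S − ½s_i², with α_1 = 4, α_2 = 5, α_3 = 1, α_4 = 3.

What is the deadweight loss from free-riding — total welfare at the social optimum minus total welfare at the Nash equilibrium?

194.5

Roommate i's FOC: ∂u_i/∂s_i = α_i − s_i = 0, so s_i* = α_i.
NE contributions = (4, 5, 1, 3); S = 13.
W^NE = (Σα)·S − ½Σα_i² = 13² − ½·51 = 143.5.
Planner sets s_i = Σα_j = 13 for every i, so S^SO = 4·13 = 52.
W^SO = (Σα)·S^SO − ½·4·(Σα)² = (4/2)·13² = 338.
Deadweight loss = W^SO − W^NE = 194.5.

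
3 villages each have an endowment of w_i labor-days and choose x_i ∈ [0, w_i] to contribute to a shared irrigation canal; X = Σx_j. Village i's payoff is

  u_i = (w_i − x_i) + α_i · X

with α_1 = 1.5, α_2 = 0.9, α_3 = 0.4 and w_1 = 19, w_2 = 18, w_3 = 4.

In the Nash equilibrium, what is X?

19

∂u_i/∂x_i = α_i − 1, so village i contributes w_i if α_i > 1, else 0.
α_i > 1 for i ∈ {1}; NE contributions (19, 0, 0), X = 19.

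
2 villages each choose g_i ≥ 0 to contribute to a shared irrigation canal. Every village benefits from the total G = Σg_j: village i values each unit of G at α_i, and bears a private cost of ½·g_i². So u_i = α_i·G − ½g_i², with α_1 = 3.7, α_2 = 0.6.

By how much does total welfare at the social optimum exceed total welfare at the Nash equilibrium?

7.025

Village i's FOC: ∂u_i/∂g_i = α_i − g_i = 0, so g_i* = α_i.
NE contributions = (3.7, 0.6); G = 4.3.
W^NE = (Σα)·G − ½Σα_i² = 4.3² − ½·14.05 = 11.465.
Planner sets g_i = Σα_j = 4.3 for every i, so G^SO = 2·4.3 = 8.6.
W^SO = (Σα)·G^SO − ½·2·(Σα)² = (2/2)·4.3² = 18.49.
Deadweight loss = W^SO − W^NE = 7.025.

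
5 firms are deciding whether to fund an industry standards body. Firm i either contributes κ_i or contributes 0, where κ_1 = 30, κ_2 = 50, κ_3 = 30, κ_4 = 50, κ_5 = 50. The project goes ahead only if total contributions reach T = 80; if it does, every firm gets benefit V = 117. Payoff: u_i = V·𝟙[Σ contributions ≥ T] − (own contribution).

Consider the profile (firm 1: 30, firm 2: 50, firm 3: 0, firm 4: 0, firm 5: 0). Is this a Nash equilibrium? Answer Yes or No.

Total = 80 ≥ 80: provided.
Firm 1 (pledges 30, payoff 87): dropping to 0 → total 50, payoff 0. No gain.
Firm 2 (pledges 50, payoff 67): dropping to 0 → total 30, payoff 0. No gain.
Firm 3 (pledges 0, payoff 117): pledging 30 → total 110, payoff 87. No gain.
Firm 4 (pledges 0, payoff 117): pledging 50 → total 130, payoff 67. No gain.
Firm 5 (pledges 0, payoff 117): pledging 50 → total 130, payoff 67. No gain.

Yes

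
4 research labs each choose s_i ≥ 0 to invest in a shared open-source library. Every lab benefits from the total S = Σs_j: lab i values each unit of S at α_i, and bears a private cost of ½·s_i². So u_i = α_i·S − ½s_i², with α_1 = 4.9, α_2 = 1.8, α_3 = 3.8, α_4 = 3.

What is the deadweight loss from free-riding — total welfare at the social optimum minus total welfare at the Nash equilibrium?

207.595

Lab i's FOC: ∂u_i/∂s_i = α_i − s_i = 0, so s_i* = α_i.
NE contributions = (4.9, 1.8, 3.8, 3); S = 13.5.
W^NE = (Σα)·S − ½Σα_i² = 13.5² − ½·50.69 = 156.905.
Planner sets s_i = Σα_j = 13.5 for every i, so S^SO = 4·13.5 = 54.
W^SO = (Σα)·S^SO − ½·4·(Σα)² = (4/2)·13.5² = 364.5.
Deadweight loss = W^SO − W^NE = 207.595.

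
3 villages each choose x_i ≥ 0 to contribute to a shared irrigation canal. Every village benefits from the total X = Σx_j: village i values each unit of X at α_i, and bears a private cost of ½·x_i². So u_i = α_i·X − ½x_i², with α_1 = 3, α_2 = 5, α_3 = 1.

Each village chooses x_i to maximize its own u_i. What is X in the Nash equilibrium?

Village i's FOC: ∂u_i/∂x_i = α_i − x_i = 0, so x_i* = α_i.
NE contributions = (3, 5, 1); X = 9.

9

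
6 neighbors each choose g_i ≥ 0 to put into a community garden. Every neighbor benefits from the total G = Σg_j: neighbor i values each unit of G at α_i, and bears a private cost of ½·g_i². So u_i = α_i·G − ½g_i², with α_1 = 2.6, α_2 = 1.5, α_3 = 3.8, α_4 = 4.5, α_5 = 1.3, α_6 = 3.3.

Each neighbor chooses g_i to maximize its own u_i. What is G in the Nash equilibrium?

Neighbor i's FOC: ∂u_i/∂g_i = α_i − g_i = 0, so g_i* = α_i.
NE contributions = (2.6, 1.5, 3.8, 4.5, 1.3, 3.3); G = 17.

17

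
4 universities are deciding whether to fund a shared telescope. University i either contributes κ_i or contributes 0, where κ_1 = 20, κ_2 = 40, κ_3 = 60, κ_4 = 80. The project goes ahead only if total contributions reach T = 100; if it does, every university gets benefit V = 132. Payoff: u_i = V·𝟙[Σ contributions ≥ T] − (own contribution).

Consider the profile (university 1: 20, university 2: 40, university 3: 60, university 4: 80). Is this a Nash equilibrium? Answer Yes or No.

No

Total = 200 ≥ 100: provided.
University 1 (pledges 20, payoff 112): dropping to 0 → total 180, payoff 132. Profitable deviation.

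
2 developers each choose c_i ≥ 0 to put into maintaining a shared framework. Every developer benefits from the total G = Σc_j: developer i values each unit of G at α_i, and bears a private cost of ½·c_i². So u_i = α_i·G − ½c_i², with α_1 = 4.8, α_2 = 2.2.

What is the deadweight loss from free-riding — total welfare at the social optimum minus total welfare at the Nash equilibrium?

Developer i's FOC: ∂u_i/∂c_i = α_i − c_i = 0, so c_i* = α_i.
NE contributions = (4.8, 2.2); G = 7.
W^NE = (Σα)·G − ½Σα_i² = 7² − ½·27.88 = 35.06.
Planner sets c_i = Σα_j = 7 for every i, so G^SO = 2·7 = 14.
W^SO = (Σα)·G^SO − ½·2·(Σα)² = (2/2)·7² = 49.
Deadweight loss = W^SO − W^NE = 13.94.

13.94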